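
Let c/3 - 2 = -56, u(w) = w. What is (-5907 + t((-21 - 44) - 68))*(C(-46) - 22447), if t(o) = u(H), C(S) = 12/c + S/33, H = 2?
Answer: 39369786475/297 ≈ 1.3256e+8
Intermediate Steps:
c = -162 (c = 6 + 3*(-56) = 6 - 168 = -162)
C(S) = -2/27 + S/33 (C(S) = 12/(-162) + S/33 = 12*(-1/162) + S*(1/33) = -2/27 + S/33)
t(o) = 2
(-5907 + t((-21 - 44) - 68))*(C(-46) - 22447) = (-5907 + 2)*((-2/27 + (1/33)*(-46)) - 22447) = -5905*((-2/27 - 46/33) - 22447) = -5905*(-436/297 - 22447) = -5905*(-6667195/297) = 39369786475/297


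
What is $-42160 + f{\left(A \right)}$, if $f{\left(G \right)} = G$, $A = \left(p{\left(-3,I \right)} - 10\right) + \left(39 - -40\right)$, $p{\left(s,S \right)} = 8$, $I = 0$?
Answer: $-42083$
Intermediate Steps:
$A = 77$ ($A = \left(8 - 10\right) + \left(39 - -40\right) = -2 + \left(39 + 40\right) = -2 + 79 = 77$)
$-42160 + f{\left(A \right)} = -42160 + 77 = -42083$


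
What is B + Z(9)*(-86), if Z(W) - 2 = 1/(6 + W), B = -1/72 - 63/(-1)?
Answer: -41309/360 ≈ -114.75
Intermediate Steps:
B = 4535/72 (B = -1*1/72 - 63*(-1) = -1/72 + 63 = 4535/72 ≈ 62.986)
Z(W) = 2 + 1/(6 + W)
B + Z(9)*(-86) = 4535/72 + ((13 + 2*9)/(6 + 9))*(-86) = 4535/72 + ((13 + 18)/15)*(-86) = 4535/72 + ((1/15)*31)*(-86) = 4535/72 + (31/15)*(-86) = 4535/72 - 2666/15 = -41309/360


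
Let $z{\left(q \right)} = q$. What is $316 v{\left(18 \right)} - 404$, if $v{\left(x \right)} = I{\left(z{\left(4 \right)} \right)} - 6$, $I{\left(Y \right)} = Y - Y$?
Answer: $-2300$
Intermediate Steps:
$I{\left(Y \right)} = 0$
$v{\left(x \right)} = -6$ ($v{\left(x \right)} = 0 - 6 = -6$)
$316 v{\left(18 \right)} - 404 = 316 \left(-6\right) - 404 = -1896 - 404 = -2300$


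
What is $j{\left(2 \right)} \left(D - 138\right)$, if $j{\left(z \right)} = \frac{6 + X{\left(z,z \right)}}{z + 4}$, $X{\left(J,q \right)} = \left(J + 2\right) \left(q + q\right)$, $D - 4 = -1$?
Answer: $-495$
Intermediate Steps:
$D = 3$ ($D = 4 - 1 = 3$)
$X{\left(J,q \right)} = 2 q \left(2 + J\right)$ ($X{\left(J,q \right)} = \left(2 + J\right) 2 q = 2 q \left(2 + J\right)$)
$j{\left(z \right)} = \frac{6 + 2 z \left(2 + z\right)}{4 + z}$ ($j{\left(z \right)} = \frac{6 + 2 z \left(2 + z\right)}{z + 4} = \frac{6 + 2 z \left(2 + z\right)}{4 + z}$)
$j{\left(2 \right)} \left(D - 138\right) = \frac{2 \left(3 + 2 \left(2 + 2\right)\right)}{4 + 2} \left(3 - 138\right) = \frac{2 \left(3 + 2 \cdot 4\right)}{6} \left(-135\right) = 2 \cdot \frac{1}{6} \left(3 + 8\right) \left(-135\right) = 2 \cdot \frac{1}{6} \cdot 11 \left(-135\right) = \frac{11}{3} \left(-135\right) = -495$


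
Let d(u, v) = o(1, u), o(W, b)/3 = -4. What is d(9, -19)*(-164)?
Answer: 1968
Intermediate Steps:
o(W, b) = -12 (o(W, b) = 3*(-4) = -12)
d(u, v) = -12
d(9, -19)*(-164) = -12*(-164) = 1968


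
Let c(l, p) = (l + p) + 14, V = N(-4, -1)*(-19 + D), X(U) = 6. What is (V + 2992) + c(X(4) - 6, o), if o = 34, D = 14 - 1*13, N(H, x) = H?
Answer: 3112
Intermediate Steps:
D = 1 (D = 14 - 13 = 1)
V = 72 (V = -4*(-19 + 1) = -4*(-18) = 72)
c(l, p) = 14 + l + p
(V + 2992) + c(X(4) - 6, o) = (72 + 2992) + (14 + (6 - 6) + 34) = 3064 + (14 + 0 + 34) = 3064 + 48 = 3112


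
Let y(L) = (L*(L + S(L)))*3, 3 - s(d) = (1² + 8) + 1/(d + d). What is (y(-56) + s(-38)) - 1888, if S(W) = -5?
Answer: 634905/76 ≈ 8354.0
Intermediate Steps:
s(d) = -6 - 1/(2*d) (s(d) = 3 - ((1² + 8) + 1/(d + d)) = 3 - ((1 + 8) + 1/(2*d)) = 3 - (9 + 1/(2*d)) = 3 + (-9 - 1/(2*d)) = -6 - 1/(2*d))
y(L) = 3*L*(-5 + L) (y(L) = (L*(L - 5))*3 = (L*(-5 + L))*3 = 3*L*(-5 + L))
(y(-56) + s(-38)) - 1888 = (3*(-56)*(-5 - 56) + (-6 - ½/(-38))) - 1888 = (3*(-56)*(-61) + (-6 - ½*(-1/38))) - 1888 = (10248 + (-6 + 1/76)) - 1888 = (10248 - 455/76) - 1888 = 778393/76 - 1888 = 634905/76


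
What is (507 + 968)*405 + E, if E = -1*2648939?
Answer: -2051564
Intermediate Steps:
E = -2648939
(507 + 968)*405 + E = (507 + 968)*405 - 2648939 = 1475*405 - 2648939 = 597375 - 2648939 = -2051564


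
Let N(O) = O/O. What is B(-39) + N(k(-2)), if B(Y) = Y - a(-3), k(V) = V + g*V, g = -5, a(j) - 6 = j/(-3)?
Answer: -45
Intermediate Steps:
a(j) = 6 - j/3 (a(j) = 6 + j/(-3) = 6 + j*(-⅓) = 6 - j/3)
k(V) = -4*V (k(V) = V - 5*V = -4*V)
N(O) = 1
B(Y) = -7 + Y (B(Y) = Y - (6 - ⅓*(-3)) = Y - (6 + 1) = Y - 1*7 = Y - 7 = -7 + Y)
B(-39) + N(k(-2)) = (-7 - 39) + 1 = -46 + 1 = -45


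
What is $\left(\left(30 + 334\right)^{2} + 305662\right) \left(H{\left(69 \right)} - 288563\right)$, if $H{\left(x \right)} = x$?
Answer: $-126405954052$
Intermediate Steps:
$\left(\left(30 + 334\right)^{2} + 305662\right) \left(H{\left(69 \right)} - 288563\right) = \left(\left(30 + 334\right)^{2} + 305662\right) \left(69 - 288563\right) = \left(364^{2} + 305662\right) \left(-288494\right) = \left(132496 + 305662\right) \left(-288494\right) = 438158 \left(-288494\right) = -126405954052$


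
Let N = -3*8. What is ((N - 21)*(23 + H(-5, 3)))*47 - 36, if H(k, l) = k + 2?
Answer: -42336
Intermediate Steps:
N = -24
H(k, l) = 2 + k
((N - 21)*(23 + H(-5, 3)))*47 - 36 = ((-24 - 21)*(23 + (2 - 5)))*47 - 36 = -45*(23 - 3)*47 - 36 = -45*20*47 - 36 = -900*47 - 36 = -42300 - 36 = -42336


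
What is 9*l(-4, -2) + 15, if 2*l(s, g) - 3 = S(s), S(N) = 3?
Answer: 42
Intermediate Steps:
l(s, g) = 3 (l(s, g) = 3/2 + (1/2)*3 = 3/2 + 3/2 = 3)
9*l(-4, -2) + 15 = 9*3 + 15 = 27 + 15 = 42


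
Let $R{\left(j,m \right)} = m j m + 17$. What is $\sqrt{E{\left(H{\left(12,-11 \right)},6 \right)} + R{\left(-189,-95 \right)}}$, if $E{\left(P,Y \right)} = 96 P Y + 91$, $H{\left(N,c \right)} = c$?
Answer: $3 i \sqrt{190217} \approx 1308.4 i$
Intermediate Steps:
$R{\left(j,m \right)} = 17 + j m^{2}$ ($R{\left(j,m \right)} = j m m + 17 = j m^{2} + 17 = 17 + j m^{2}$)
$E{\left(P,Y \right)} = 91 + 96 P Y$ ($E{\left(P,Y \right)} = 96 P Y + 91 = 91 + 96 P Y$)
$\sqrt{E{\left(H{\left(12,-11 \right)},6 \right)} + R{\left(-189,-95 \right)}} = \sqrt{\left(91 + 96 \left(-11\right) 6\right) + \left(17 - 189 \left(-95\right)^{2}\right)} = \sqrt{\left(91 - 6336\right) + \left(17 - 1705725\right)} = \sqrt{-6245 + \left(17 - 1705725\right)} = \sqrt{-6245 - 1705708} = \sqrt{-1711953} = 3 i \sqrt{190217}$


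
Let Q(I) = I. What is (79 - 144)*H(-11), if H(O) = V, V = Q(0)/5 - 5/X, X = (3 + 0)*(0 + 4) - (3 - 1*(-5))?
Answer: 325/4 ≈ 81.250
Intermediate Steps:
X = 4 (X = 3*4 - (3 + 5) = 12 - 1*8 = 12 - 8 = 4)
V = -5/4 (V = 0/5 - 5/4 = 0*(1/5) - 5*1/4 = 0 - 5/4 = -5/4 ≈ -1.2500)
H(O) = -5/4
(79 - 144)*H(-11) = (79 - 144)*(-5/4) = -65*(-5/4) = 325/4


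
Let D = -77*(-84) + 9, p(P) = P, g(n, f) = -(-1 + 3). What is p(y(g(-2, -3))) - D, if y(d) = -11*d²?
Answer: -6521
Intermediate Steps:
g(n, f) = -2 (g(n, f) = -1*2 = -2)
D = 6477 (D = 6468 + 9 = 6477)
p(y(g(-2, -3))) - D = -11*(-2)² - 1*6477 = -11*4 - 6477 = -44 - 6477 = -6521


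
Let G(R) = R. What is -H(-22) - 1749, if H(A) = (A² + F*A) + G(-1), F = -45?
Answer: -3222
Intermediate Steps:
H(A) = -1 + A² - 45*A (H(A) = (A² - 45*A) - 1 = -1 + A² - 45*A)
-H(-22) - 1749 = -(-1 + (-22)² - 45*(-22)) - 1749 = -(-1 + 484 + 990) - 1749 = -1*1473 - 1749 = -1473 - 1749 = -3222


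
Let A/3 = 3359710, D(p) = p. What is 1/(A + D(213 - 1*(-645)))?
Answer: 1/10079988 ≈ 9.9206e-8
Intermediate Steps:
A = 10079130 (A = 3*3359710 = 10079130)
1/(A + D(213 - 1*(-645))) = 1/(10079130 + (213 - 1*(-645))) = 1/(10079130 + (213 + 645)) = 1/(10079130 + 858) = 1/10079988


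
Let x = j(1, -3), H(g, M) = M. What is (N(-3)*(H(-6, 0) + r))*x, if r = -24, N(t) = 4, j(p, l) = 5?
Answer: -480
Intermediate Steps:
x = 5
(N(-3)*(H(-6, 0) + r))*x = (4*(0 - 24))*5 = (4*(-24))*5 = -96*5 = -480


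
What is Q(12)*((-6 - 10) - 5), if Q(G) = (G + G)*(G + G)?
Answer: -12096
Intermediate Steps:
Q(G) = 4*G² (Q(G) = (2*G)*(2*G) = 4*G²)
Q(12)*((-6 - 10) - 5) = (4*12²)*((-6 - 10) - 5) = (4*144)*(-16 - 5) = 576*(-21) = -12096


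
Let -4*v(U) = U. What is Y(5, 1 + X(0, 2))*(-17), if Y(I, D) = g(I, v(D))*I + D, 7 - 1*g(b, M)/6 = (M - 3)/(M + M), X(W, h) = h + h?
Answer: -2788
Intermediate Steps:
X(W, h) = 2*h
v(U) = -U/4
g(b, M) = 42 - 3*(-3 + M)/M (g(b, M) = 42 - 6*(M - 3)/(M + M) = 42 - 6*(-3 + M)/(2*M) = 42 - 6*(-3 + M)*1/(2*M) = 42 - 3*(-3 + M)/M)
Y(I, D) = D + I*(39 - 36/D) (Y(I, D) = (39 + 9/((-D/4)))*I + D = (39 + 9*(-4/D))*I + D = (39 - 36/D)*I + D = I*(39 - 36/D) + D = D + I*(39 - 36/D))
Y(5, 1 + X(0, 2))*(-17) = ((1 + 2*2) + 39*5 - 36*5/(1 + 2*2))*(-17) = ((1 + 4) + 195 - 36*5/(1 + 4))*(-17) = (5 + 195 - 36*5/5)*(-17) = (5 + 195 - 36*5*⅕)*(-17) = (5 + 195 - 36)*(-17) = 164*(-17) = -2788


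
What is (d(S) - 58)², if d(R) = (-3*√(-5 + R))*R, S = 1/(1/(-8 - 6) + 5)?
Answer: 122724488/36501 + 1624*I*√22839/1587 ≈ 3362.2 + 154.65*I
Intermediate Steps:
S = 14/69 (S = 1/(1/(-14) + 5) = 1/(-1/14 + 5) = 1/(69/14) = 14/69 ≈ 0.20290)
d(R) = -3*R*√(-5 + R)
(d(S) - 58)² = (-3*14/69*√(-5 + 14/69) - 58)² = (-3*14/69*√(-331/69) - 58)² = (-3*14/69*I*√22839/69 - 58)² = (-14*I*√22839/1587 - 58)² = (-58 - 14*I*√22839/1587)²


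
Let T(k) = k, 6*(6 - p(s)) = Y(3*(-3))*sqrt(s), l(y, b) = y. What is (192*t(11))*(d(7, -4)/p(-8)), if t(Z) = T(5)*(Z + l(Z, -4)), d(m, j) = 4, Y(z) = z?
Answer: 28160/3 - 14080*I*sqrt(2)/3 ≈ 9386.7 - 6637.4*I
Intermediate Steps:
p(s) = 6 + 3*sqrt(s)/2 (p(s) = 6 - 3*(-3)*sqrt(s)/6 = 6 - (-3)*sqrt(s)/2 = 6 + 3*sqrt(s)/2)
t(Z) = 10*Z (t(Z) = 5*(Z + Z) = 5*(2*Z) = 10*Z)
(192*t(11))*(d(7, -4)/p(-8)) = (192*(10*11))*(4/(6 + 3*sqrt(-8)/2)) = (192*110)*(4/(6 + 3*(2*I*sqrt(2))/2)) = 21120*(4/(6 + 3*I*sqrt(2))) = 84480/(6 + 3*I*sqrt(2))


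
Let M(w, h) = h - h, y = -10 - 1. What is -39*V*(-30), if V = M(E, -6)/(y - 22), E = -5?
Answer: 0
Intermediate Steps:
y = -11
M(w, h) = 0
V = 0 (V = 0/(-11 - 22) = 0/(-33) = 0*(-1/33) = 0)
-39*V*(-30) = -39*0*(-30) = 0*(-30) = 0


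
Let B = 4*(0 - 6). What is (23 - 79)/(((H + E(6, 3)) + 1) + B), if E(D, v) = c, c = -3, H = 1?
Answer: 56/25 ≈ 2.2400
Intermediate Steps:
c = -3 (c = -1*3 = -3)
E(D, v) = -3
B = -24 (B = 4*(-6) = -24)
(23 - 79)/(((H + E(6, 3)) + 1) + B) = (23 - 79)/(((1 - 3) + 1) - 24) = -56/((-2 + 1) - 24) = -56/(-1 - 24) = -56/(-25) = -56*(-1/25) = 56/25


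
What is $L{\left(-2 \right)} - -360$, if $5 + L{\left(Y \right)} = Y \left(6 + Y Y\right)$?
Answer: $335$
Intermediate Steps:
$L{\left(Y \right)} = -5 + Y \left(6 + Y^{2}\right)$ ($L{\left(Y \right)} = -5 + Y \left(6 + Y Y\right) = -5 + Y \left(6 + Y^{2}\right)$)
$L{\left(-2 \right)} - -360 = \left(-5 + \left(-2\right)^{3} + 6 \left(-2\right)\right) - -360 = \left(-5 - 8 - 12\right) + 360 = -25 + 360 = 335$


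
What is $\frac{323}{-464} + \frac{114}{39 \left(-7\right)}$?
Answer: $- \frac{47025}{42224} \approx -1.1137$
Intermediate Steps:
$\frac{323}{-464} + \frac{114}{39 \left(-7\right)} = 323 \left(- \frac{1}{464}\right) + \frac{114}{-273} = - \frac{323}{464} + 114 \left(- \frac{1}{273}\right) = - \frac{323}{464} - \frac{38}{91} = - \frac{47025}{42224}$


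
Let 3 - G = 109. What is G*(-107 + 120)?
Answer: -1378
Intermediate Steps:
G = -106 (G = 3 - 1*109 = 3 - 109 = -106)
G*(-107 + 120) = -106*(-107 + 120) = -106*13 = -1378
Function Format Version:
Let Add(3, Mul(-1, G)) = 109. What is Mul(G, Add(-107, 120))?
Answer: -1378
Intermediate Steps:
G = -106 (G = Add(3, Mul(-1, 109)) = Add(3, -109) = -106)
Mul(G, Add(-107, 120)) = Mul(-106, Add(-107, 120)) = Mul(-106, 13) = -1378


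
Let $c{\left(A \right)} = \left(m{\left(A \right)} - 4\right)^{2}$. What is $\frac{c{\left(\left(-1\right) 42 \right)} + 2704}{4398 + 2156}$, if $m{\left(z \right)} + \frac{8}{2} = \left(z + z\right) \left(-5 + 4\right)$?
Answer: $\frac{4240}{3277} \approx 1.2939$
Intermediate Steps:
$m{\left(z \right)} = -4 - 2 z$ ($m{\left(z \right)} = -4 + \left(z + z\right) \left(-5 + 4\right) = -4 + 2 z \left(-1\right) = -4 - 2 z$)
$c{\left(A \right)} = \left(-8 - 2 A\right)^{2}$ ($c{\left(A \right)} = \left(\left(-4 - 2 A\right) - 4\right)^{2} = \left(-8 - 2 A\right)^{2}$)
$\frac{c{\left(\left(-1\right) 42 \right)} + 2704}{4398 + 2156} = \frac{4 \left(4 - 42\right)^{2} + 2704}{4398 + 2156} = \frac{4 \left(4 - 42\right)^{2} + 2704}{6554} = \left(4 \left(-38\right)^{2} + 2704\right) \frac{1}{6554} = \left(4 \cdot 1444 + 2704\right) \frac{1}{6554} = \left(5776 + 2704\right) \frac{1}{6554} = 8480 \cdot \frac{1}{6554} = \frac{4240}{3277}$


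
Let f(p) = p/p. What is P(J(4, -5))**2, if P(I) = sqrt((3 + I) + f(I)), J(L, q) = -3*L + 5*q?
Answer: -33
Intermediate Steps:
f(p) = 1
P(I) = sqrt(4 + I) (P(I) = sqrt((3 + I) + 1) = sqrt(4 + I))
P(J(4, -5))**2 = (sqrt(4 + (-3*4 + 5*(-5))))**2 = (sqrt(4 + (-12 - 25)))**2 = (sqrt(4 - 37))**2 = (sqrt(-33))**2 = (I*sqrt(33))**2 = -33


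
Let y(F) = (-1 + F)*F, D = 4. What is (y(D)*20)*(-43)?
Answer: -10320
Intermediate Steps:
y(F) = F*(-1 + F)
(y(D)*20)*(-43) = ((4*(-1 + 4))*20)*(-43) = ((4*3)*20)*(-43) = (12*20)*(-43) = 240*(-43) = -10320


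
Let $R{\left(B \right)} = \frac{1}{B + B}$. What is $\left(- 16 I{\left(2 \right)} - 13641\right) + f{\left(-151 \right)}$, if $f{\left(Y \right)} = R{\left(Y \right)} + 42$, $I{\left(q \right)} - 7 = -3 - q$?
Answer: $- \frac{4116563}{302} \approx -13631.0$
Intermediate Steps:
$I{\left(q \right)} = 4 - q$ ($I{\left(q \right)} = 7 - \left(3 + q\right) = 4 - q$)
$R{\left(B \right)} = \frac{1}{2 B}$
$f{\left(Y \right)} = 42 + \frac{1}{2 Y}$ ($f{\left(Y \right)} = \frac{1}{2 Y} + 42 = 42 + \frac{1}{2 Y}$)
$\left(- 16 I{\left(2 \right)} - 13641\right) + f{\left(-151 \right)} = \left(- 16 \left(4 - 2\right) - 13641\right) + \left(42 + \frac{1}{2 \left(-151\right)}\right) = \left(- 16 \left(4 - 2\right) - 13641\right) + \left(42 + \frac{1}{2} \left(- \frac{1}{151}\right)\right) = \left(\left(-16\right) 2 - 13641\right) + \left(42 - \frac{1}{302}\right) = \left(-32 - 13641\right) + \frac{12683}{302} = -13673 + \frac{12683}{302} = - \frac{4116563}{302}$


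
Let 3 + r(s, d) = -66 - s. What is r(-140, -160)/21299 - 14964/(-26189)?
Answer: 320577655/557799511 ≈ 0.57472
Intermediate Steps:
r(s, d) = -69 - s (r(s, d) = -3 + (-66 - s) = -69 - s)
r(-140, -160)/21299 - 14964/(-26189) = (-69 - 1*(-140))/21299 - 14964/(-26189) = (-69 + 140)*(1/21299) - 14964*(-1/26189) = 71*(1/21299) + 14964/26189 = 71/21299 + 14964/26189 = 320577655/557799511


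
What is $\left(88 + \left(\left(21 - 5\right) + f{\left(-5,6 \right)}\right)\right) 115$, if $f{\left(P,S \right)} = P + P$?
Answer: $10810$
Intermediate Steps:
$f{\left(P,S \right)} = 2 P$
$\left(88 + \left(\left(21 - 5\right) + f{\left(-5,6 \right)}\right)\right) 115 = \left(88 + \left(\left(21 - 5\right) + 2 \left(-5\right)\right)\right) 115 = \left(88 + \left(16 - 10\right)\right) 115 = \left(88 + 6\right) 115 = 94 \cdot 115 = 10810$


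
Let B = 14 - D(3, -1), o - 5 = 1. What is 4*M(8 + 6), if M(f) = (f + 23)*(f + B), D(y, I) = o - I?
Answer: 3108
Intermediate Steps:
o = 6 (o = 5 + 1 = 6)
D(y, I) = 6 - I
B = 7 (B = 14 - (6 - 1*(-1)) = 14 - (6 + 1) = 14 - 1*7 = 14 - 7 = 7)
M(f) = (7 + f)*(23 + f) (M(f) = (f + 23)*(f + 7) = (23 + f)*(7 + f) = (7 + f)*(23 + f))
4*M(8 + 6) = 4*(161 + (8 + 6)² + 30*(8 + 6)) = 4*(161 + 14² + 30*14) = 4*(161 + 196 + 420) = 4*777 = 3108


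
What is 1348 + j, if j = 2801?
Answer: 4149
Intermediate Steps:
1348 + j = 1348 + 2801 = 4149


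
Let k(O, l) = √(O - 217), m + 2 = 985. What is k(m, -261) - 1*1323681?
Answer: -1323681 + √766 ≈ -1.3237e+6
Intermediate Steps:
m = 983 (m = -2 + 985 = 983)
k(O, l) = √(-217 + O)
k(m, -261) - 1*1323681 = √(-217 + 983) - 1*1323681 = √766 - 1323681 = -1323681 + √766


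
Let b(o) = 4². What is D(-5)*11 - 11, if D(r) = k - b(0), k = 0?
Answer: -187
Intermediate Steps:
b(o) = 16
D(r) = -16 (D(r) = 0 - 1*16 = 0 - 16 = -16)
D(-5)*11 - 11 = -16*11 - 11 = -176 - 11 = -187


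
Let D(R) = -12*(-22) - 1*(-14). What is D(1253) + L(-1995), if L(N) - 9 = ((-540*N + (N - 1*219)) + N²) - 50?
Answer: 5055348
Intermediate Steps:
L(N) = -260 + N² - 539*N (L(N) = 9 + (((-540*N + (N - 1*219)) + N²) - 50) = 9 + (((-540*N + (N - 219)) + N²) - 50) = 9 + (((-540*N + (-219 + N)) + N²) - 50) = 9 + (((-219 - 539*N) + N²) - 50) = 9 + ((-219 + N² - 539*N) - 50) = 9 + (-269 + N² - 539*N) = -260 + N² - 539*N)
D(R) = 278 (D(R) = 264 + 14 = 278)
D(1253) + L(-1995) = 278 + (-260 + (-1995)² - 539*(-1995)) = 278 + (-260 + 3980025 + 1075305) = 278 + 5055070 = 5055348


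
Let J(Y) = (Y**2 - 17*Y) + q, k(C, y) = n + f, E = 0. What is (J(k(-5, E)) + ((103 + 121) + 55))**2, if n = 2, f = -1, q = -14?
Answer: 62001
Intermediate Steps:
k(C, y) = 1 (k(C, y) = 2 - 1 = 1)
J(Y) = -14 + Y**2 - 17*Y (J(Y) = (Y**2 - 17*Y) - 14 = -14 + Y**2 - 17*Y)
(J(k(-5, E)) + ((103 + 121) + 55))**2 = ((-14 + 1**2 - 17*1) + ((103 + 121) + 55))**2 = ((-14 + 1 - 17) + (224 + 55))**2 = (-30 + 279)**2 = 249**2 = 62001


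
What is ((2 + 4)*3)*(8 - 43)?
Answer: -630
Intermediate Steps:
((2 + 4)*3)*(8 - 43) = (6*3)*(-35) = 18*(-35) = -630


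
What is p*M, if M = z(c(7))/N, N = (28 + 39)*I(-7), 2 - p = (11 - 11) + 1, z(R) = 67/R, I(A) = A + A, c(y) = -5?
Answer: 1/70 ≈ 0.014286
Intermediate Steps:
I(A) = 2*A
p = 1 (p = 2 - ((11 - 11) + 1) = 2 - (0 + 1) = 2 - 1*1 = 2 - 1 = 1)
N = -938 (N = (28 + 39)*(2*(-7)) = 67*(-14) = -938)
M = 1/70 (M = (67/(-5))/(-938) = (67*(-⅕))*(-1/938) = -67/5*(-1/938) = 1/70 ≈ 0.014286)
p*M = 1*(1/70) = 1/70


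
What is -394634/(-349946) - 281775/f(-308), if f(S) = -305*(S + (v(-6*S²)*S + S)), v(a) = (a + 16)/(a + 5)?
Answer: 717677987510411/5613308548440824 ≈ 0.12785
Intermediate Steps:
v(a) = (16 + a)/(5 + a)
f(S) = -610*S - 305*S*(16 - 6*S²)/(5 - 6*S²) (f(S) = -305*(S + (((16 - 6*S²)/(5 - 6*S²))*S + S)) = -305*(S + (S*(16 - 6*S²)/(5 - 6*S²) + S)) = -305*(S + (S + S*(16 - 6*S²)/(5 - 6*S²))) = -305*(2*S + S*(16 - 6*S²)/(5 - 6*S²)) = -610*S - 305*S*(16 - 6*S²)/(5 - 6*S²))
-394634/(-349946) - 281775/f(-308) = -394634/(-349946) - 281775*(-5 + 6*(-308)²)/(-5490*(-308)³ + 7930*(-308)) = -394634*(-1/349946) - 281775*(-5 + 6*94864)/(-5490*(-29218112) - 2442440) = 197317/174973 - 281775*(-5 + 569184)/(160407434880 - 2442440) = 197317/174973 - 281775/(160404992440/569179) = 197317/174973 - 281775/((1/569179)*160404992440) = 197317/174973 - 281775/160404992440/569179 = 197317/174973 - 281775*569179/160404992440 = 197317/174973 - 32076082545/32080998488 = 717677987510411/5613308548440824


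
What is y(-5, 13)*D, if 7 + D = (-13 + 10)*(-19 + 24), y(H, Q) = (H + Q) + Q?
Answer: -462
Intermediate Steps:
y(H, Q) = H + 2*Q
D = -22 (D = -7 + (-13 + 10)*(-19 + 24) = -7 - 3*5 = -7 - 15 = -22)
y(-5, 13)*D = (-5 + 2*13)*(-22) = (-5 + 26)*(-22) = 21*(-22) = -462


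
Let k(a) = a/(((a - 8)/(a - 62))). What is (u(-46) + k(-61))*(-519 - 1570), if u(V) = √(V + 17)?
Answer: 5224589/23 - 2089*I*√29 ≈ 2.2716e+5 - 11250.0*I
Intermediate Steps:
u(V) = √(17 + V)
k(a) = a*(-62 + a)/(-8 + a) (k(a) = a/(((-8 + a)/(-62 + a))) = a*((-62 + a)/(-8 + a)) = a*(-62 + a)/(-8 + a))
(u(-46) + k(-61))*(-519 - 1570) = (√(17 - 46) - 61*(-62 - 61)/(-8 - 61))*(-519 - 1570) = (√(-29) - 61*(-123)/(-69))*(-2089) = (I*√29 - 61*(-1/69)*(-123))*(-2089) = (I*√29 - 2501/23)*(-2089) = (-2501/23 + I*√29)*(-2089) = 5224589/23 - 2089*I*√29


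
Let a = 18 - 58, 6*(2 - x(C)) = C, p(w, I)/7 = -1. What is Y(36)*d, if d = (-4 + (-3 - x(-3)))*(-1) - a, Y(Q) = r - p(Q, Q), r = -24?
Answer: -1683/2 ≈ -841.50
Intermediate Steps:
p(w, I) = -7 (p(w, I) = 7*(-1) = -7)
x(C) = 2 - C/6
Y(Q) = -17 (Y(Q) = -24 - 1*(-7) = -24 + 7 = -17)
a = -40
d = 99/2 (d = (-4 + (-3 - (2 - ⅙*(-3))))*(-1) - 1*(-40) = (-4 + (-3 - (2 + ½)))*(-1) + 40 = (-4 + (-3 - 1*5/2))*(-1) + 40 = (-4 + (-3 - 5/2))*(-1) + 40 = (-4 - 11/2)*(-1) + 40 = -19/2*(-1) + 40 = 19/2 + 40 = 99/2 ≈ 49.500)
Y(36)*d = -17*99/2 = -1683/2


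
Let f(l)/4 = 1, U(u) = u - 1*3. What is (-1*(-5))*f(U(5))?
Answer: 20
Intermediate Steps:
U(u) = -3 + u (U(u) = u - 3 = -3 + u)
f(l) = 4 (f(l) = 4*1 = 4)
(-1*(-5))*f(U(5)) = -1*(-5)*4 = 5*4 = 20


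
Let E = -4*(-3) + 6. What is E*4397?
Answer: 79146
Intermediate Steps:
E = 18 (E = 12 + 6 = 18)
E*4397 = 18*4397 = 79146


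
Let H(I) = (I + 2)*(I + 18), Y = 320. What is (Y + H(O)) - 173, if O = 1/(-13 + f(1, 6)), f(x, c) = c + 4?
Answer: 1588/9 ≈ 176.44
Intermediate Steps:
f(x, c) = 4 + c
O = -⅓ (O = 1/(-13 + (4 + 6)) = 1/(-13 + 10) = 1/(-3) = -⅓ ≈ -0.33333)
H(I) = (2 + I)*(18 + I)
(Y + H(O)) - 173 = (320 + (36 + (-⅓)² + 20*(-⅓))) - 173 = (320 + (36 + ⅑ - 20/3)) - 173 = (320 + 265/9) - 173 = 3145/9 - 173 = 1588/9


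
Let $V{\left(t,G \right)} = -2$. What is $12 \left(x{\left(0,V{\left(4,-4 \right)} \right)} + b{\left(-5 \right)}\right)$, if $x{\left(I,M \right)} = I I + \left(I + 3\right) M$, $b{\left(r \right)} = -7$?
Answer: $-156$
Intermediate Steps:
$x{\left(I,M \right)} = I^{2} + M \left(3 + I\right)$ ($x{\left(I,M \right)} = I^{2} + \left(3 + I\right) M = I^{2} + M \left(3 + I\right)$)
$12 \left(x{\left(0,V{\left(4,-4 \right)} \right)} + b{\left(-5 \right)}\right) = 12 \left(\left(0^{2} + 3 \left(-2\right) + 0 \left(-2\right)\right) - 7\right) = 12 \left(\left(0 - 6 + 0\right) - 7\right) = 12 \left(-6 - 7\right) = 12 \left(-13\right) = -156$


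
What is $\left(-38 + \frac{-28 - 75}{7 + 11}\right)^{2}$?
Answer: $\frac{619369}{324} \approx 1911.6$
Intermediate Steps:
$\left(-38 + \frac{-28 - 75}{7 + 11}\right)^{2} = \left(-38 - \frac{103}{18}\right)^{2} = \left(- \frac{787}{18}\right)^{2} = \frac{619369}{324}$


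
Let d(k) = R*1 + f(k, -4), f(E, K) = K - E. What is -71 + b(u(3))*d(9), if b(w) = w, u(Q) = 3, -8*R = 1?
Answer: -883/8 ≈ -110.38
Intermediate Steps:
R = -1/8 (R = -1/8*1 = -1/8 ≈ -0.12500)
d(k) = -33/8 - k (d(k) = -1/8*1 + (-4 - k) = -1/8 + (-4 - k) = -33/8 - k)
-71 + b(u(3))*d(9) = -71 + 3*(-33/8 - 1*9) = -71 + 3*(-33/8 - 9) = -71 + 3*(-105/8) = -71 - 315/8 = -883/8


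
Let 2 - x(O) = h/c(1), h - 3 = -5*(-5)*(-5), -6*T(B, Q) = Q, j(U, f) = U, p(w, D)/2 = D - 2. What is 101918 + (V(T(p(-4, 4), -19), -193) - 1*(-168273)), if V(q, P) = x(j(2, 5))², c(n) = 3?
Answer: 2448103/9 ≈ 2.7201e+5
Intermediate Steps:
p(w, D) = -4 + 2*D (p(w, D) = 2*(D - 2) = 2*(-2 + D) = -4 + 2*D)
T(B, Q) = -Q/6
h = -122 (h = 3 - 5*(-5)*(-5) = 3 + 25*(-5) = 3 - 125 = -122)
x(O) = 128/3 (x(O) = 2 - (-122)/3 = 2 - 1*(-122/3) = 2 + 122/3 = 128/3)
V(q, P) = 16384/9 (V(q, P) = (128/3)² = 16384/9)
101918 + (V(T(p(-4, 4), -19), -193) - 1*(-168273)) = 101918 + (16384/9 - 1*(-168273)) = 101918 + (16384/9 + 168273) = 101918 + 1530841/9 = 2448103/9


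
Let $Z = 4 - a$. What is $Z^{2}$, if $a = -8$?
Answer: $144$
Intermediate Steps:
$Z = 12$ ($Z = 4 - -8 = 4 + 8 = 12$)
$Z^{2} = 12^{2} = 144$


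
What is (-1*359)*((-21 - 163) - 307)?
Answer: 176269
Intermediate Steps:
(-1*359)*((-21 - 163) - 307) = -359*(-184 - 307) = -359*(-491) = 176269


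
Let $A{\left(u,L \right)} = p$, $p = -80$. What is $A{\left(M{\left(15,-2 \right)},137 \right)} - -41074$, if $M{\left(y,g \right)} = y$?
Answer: $40994$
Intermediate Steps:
$A{\left(u,L \right)} = -80$
$A{\left(M{\left(15,-2 \right)},137 \right)} - -41074 = -80 - -41074 = -80 + 41074 = 40994$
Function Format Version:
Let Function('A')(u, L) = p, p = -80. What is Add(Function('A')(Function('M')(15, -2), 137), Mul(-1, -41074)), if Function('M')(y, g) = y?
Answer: 40994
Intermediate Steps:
Function('A')(u, L) = -80
Add(Function('A')(Function('M')(15, -2), 137), Mul(-1, -41074)) = Add(-80, Mul(-1, -41074)) = Add(-80, 41074) = 40994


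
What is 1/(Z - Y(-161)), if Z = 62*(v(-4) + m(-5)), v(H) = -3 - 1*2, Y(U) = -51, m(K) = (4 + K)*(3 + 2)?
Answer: -1/569 ≈ -0.0017575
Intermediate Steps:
m(K) = 20 + 5*K (m(K) = (4 + K)*5 = 20 + 5*K)
v(H) = -5 (v(H) = -3 - 2 = -5)
Z = -620 (Z = 62*(-5 + (20 + 5*(-5))) = 62*(-5 + (20 - 25)) = 62*(-5 - 5) = 62*(-10) = -620)
1/(Z - Y(-161)) = 1/(-620 - 1*(-51)) = 1/(-620 + 51) = 1/(-569) = -1/569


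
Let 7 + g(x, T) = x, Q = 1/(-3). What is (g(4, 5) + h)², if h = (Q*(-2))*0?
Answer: 9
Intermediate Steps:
Q = -⅓ ≈ -0.33333
g(x, T) = -7 + x
h = 0 (h = -⅓*(-2)*0 = (⅔)*0 = 0)
(g(4, 5) + h)² = ((-7 + 4) + 0)² = (-3 + 0)² = (-3)² = 9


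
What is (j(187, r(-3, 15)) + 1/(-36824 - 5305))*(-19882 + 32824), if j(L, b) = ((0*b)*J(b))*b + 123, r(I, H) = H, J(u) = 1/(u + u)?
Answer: 7451523308/4681 ≈ 1.5919e+6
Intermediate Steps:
J(u) = 1/(2*u)
j(L, b) = 123 (j(L, b) = ((0*b)*(1/(2*b)))*b + 123 = (0*(1/(2*b)))*b + 123 = 0*b + 123 = 0 + 123 = 123)
(j(187, r(-3, 15)) + 1/(-36824 - 5305))*(-19882 + 32824) = (123 + 1/(-36824 - 5305))*(-19882 + 32824) = (123 + 1/(-42129))*12942 = (123 - 1/42129)*12942 = (5181866/42129)*12942 = 7451523308/4681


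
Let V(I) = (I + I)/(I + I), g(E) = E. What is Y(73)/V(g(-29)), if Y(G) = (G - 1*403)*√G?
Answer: -330*√73 ≈ -2819.5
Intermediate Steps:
V(I) = 1 (V(I) = (2*I)/((2*I)) = (2*I)*(1/(2*I)) = 1)
Y(G) = √G*(-403 + G) (Y(G) = (G - 403)*√G = (-403 + G)*√G = √G*(-403 + G))
Y(73)/V(g(-29)) = (√73*(-403 + 73))/1 = (√73*(-330))*1 = -330*√73*1 = -330*√73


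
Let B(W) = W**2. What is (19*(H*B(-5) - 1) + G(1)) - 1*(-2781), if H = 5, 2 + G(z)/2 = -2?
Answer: 5129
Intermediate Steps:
G(z) = -8 (G(z) = -4 + 2*(-2) = -4 - 4 = -8)
(19*(H*B(-5) - 1) + G(1)) - 1*(-2781) = (19*(5*(-5)**2 - 1) - 8) - 1*(-2781) = (19*(5*25 - 1) - 8) + 2781 = (19*(125 - 1) - 8) + 2781 = (19*124 - 8) + 2781 = (2356 - 8) + 2781 = 2348 + 2781 = 5129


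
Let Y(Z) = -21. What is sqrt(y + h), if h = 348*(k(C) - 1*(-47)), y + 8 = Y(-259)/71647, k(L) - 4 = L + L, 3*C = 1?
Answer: sqrt(92255533264361)/71647 ≈ 134.06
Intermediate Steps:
C = 1/3 (C = (1/3)*1 = 1/3 ≈ 0.33333)
k(L) = 4 + 2*L (k(L) = 4 + (L + L) = 4 + 2*L)
y = -573197/71647 (y = -8 - 21/71647 = -573197/71647 ≈ -8.0003)
h = 17980 (h = 348*((4 + 2*(1/3)) - 1*(-47)) = 348*((4 + 2/3) + 47) = 348*(14/3 + 47) = 348*(155/3) = 17980)
sqrt(y + h) = sqrt(-573197/71647 + 17980) = sqrt(1287639863/71647) = sqrt(92255533264361)/71647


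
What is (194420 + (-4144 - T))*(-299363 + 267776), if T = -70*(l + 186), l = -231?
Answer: -5910748962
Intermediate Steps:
T = 3150 (T = -70*(-231 + 186) = -70*(-45) = 3150)
(194420 + (-4144 - T))*(-299363 + 267776) = (194420 + (-4144 - 1*3150))*(-299363 + 267776) = (194420 + (-4144 - 3150))*(-31587) = (194420 - 7294)*(-31587) = 187126*(-31587) = -5910748962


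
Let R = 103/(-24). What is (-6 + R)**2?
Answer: 61009/576 ≈ 105.92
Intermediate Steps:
R = -103/24 (R = 103*(-1/24) = -103/24 ≈ -4.2917)
(-6 + R)**2 = (-6 - 103/24)**2 = (-247/24)**2 = 61009/576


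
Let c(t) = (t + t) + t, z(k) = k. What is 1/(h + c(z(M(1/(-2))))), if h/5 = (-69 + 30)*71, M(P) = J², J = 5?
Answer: -1/13770 ≈ -7.2622e-5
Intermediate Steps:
M(P) = 25 (M(P) = 5² = 25)
c(t) = 3*t (c(t) = 2*t + t = 3*t)
h = -13845 (h = 5*((-69 + 30)*71) = 5*(-39*71) = 5*(-2769) = -13845)
1/(h + c(z(M(1/(-2))))) = 1/(-13845 + 3*25) = 1/(-13845 + 75) = 1/(-13770) = -1/13770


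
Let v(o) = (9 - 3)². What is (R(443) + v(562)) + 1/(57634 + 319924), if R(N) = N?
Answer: 180850283/377558 ≈ 479.00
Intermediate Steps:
v(o) = 36 (v(o) = 6² = 36)
(R(443) + v(562)) + 1/(57634 + 319924) = (443 + 36) + 1/(57634 + 319924) = 479 + 1/377558 = 180850283/377558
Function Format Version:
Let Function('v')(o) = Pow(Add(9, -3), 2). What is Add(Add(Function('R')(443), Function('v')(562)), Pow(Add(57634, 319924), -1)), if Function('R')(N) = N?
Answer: Rational(180850283, 377558) ≈ 479.00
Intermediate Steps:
Function('v')(o) = 36 (Function('v')(o) = Pow(6, 2) = 36)
Add(Add(Function('R')(443), Function('v')(562)), Pow(Add(57634, 319924), -1)) = Add(Add(443, 36), Pow(Add(57634, 319924), -1)) = Add(479, Pow(377558, -1)) = Add(479, Rational(1, 377558)) = Rational(180850283, 377558)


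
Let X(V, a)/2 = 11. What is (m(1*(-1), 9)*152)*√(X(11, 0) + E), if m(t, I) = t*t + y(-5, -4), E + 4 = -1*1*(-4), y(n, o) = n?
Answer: -608*√22 ≈ -2851.8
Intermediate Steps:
X(V, a) = 22 (X(V, a) = 2*11 = 22)
E = 0 (E = -4 - 1*1*(-4) = -4 - 1*(-4) = -4 + 4 = 0)
m(t, I) = -5 + t² (m(t, I) = t*t - 5 = t² - 5 = -5 + t²)
(m(1*(-1), 9)*152)*√(X(11, 0) + E) = ((-5 + (1*(-1))²)*152)*√(22 + 0) = ((-5 + (-1)²)*152)*√22 = ((-5 + 1)*152)*√22 = (-4*152)*√22 = -608*√22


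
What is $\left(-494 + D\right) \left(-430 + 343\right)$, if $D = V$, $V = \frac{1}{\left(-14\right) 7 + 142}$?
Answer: $\frac{1890945}{44} \approx 42976.0$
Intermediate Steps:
$V = \frac{1}{44}$ ($V = \frac{1}{-98 + 142} = \frac{1}{44} \approx 0.022727$)
$D = \frac{1}{44} \approx 0.022727$
$\left(-494 + D\right) \left(-430 + 343\right) = \left(-494 + \frac{1}{44}\right) \left(-430 + 343\right) = \left(- \frac{21735}{44}\right) \left(-87\right) = \frac{1890945}{44}$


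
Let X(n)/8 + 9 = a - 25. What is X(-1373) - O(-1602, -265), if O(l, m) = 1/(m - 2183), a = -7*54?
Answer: -8068607/2448 ≈ -3296.0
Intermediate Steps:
a = -378
O(l, m) = 1/(-2183 + m)
X(n) = -3296 (X(n) = -72 + 8*(-378 - 25) = -72 + 8*(-403) = -72 - 3224 = -3296)
X(-1373) - O(-1602, -265) = -3296 - 1/(-2183 - 265) = -3296 - 1/(-2448) = -3296 - 1*(-1/2448) = -3296 + 1/2448 = -8068607/2448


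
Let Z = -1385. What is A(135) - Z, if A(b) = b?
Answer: 1520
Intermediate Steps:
A(135) - Z = 135 - 1*(-1385) = 135 + 1385 = 1520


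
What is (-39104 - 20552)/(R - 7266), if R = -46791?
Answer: 59656/54057 ≈ 1.1036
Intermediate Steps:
(-39104 - 20552)/(R - 7266) = (-39104 - 20552)/(-46791 - 7266) = -59656/(-54057) = -59656*(-1/54057) = 59656/54057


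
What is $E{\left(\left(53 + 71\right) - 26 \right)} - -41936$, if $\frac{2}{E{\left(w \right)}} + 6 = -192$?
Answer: $\frac{4151663}{99} \approx 41936.0$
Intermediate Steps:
$E{\left(w \right)} = - \frac{1}{99}$ ($E{\left(w \right)} = \frac{2}{-6 - 192} = \frac{2}{-198} = 2 \left(- \frac{1}{198}\right) = - \frac{1}{99}$)
$E{\left(\left(53 + 71\right) - 26 \right)} - -41936 = - \frac{1}{99} - -41936 = - \frac{1}{99} + 41936 = \frac{4151663}{99}$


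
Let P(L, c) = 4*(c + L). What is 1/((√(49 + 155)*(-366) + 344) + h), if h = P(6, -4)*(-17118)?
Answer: -17075/2329029122 + 183*√51/4658058244 ≈ -7.0508e-6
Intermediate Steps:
P(L, c) = 4*L + 4*c (P(L, c) = 4*(L + c) = 4*L + 4*c)
h = -136944 (h = (4*6 + 4*(-4))*(-17118) = (24 - 16)*(-17118) = 8*(-17118) = -136944)
1/((√(49 + 155)*(-366) + 344) + h) = 1/((√(49 + 155)*(-366) + 344) - 136944) = 1/((√204*(-366) + 344) - 136944) = 1/(((2*√51)*(-366) + 344) - 136944) = 1/((-732*√51 + 344) - 136944) = 1/((344 - 732*√51) - 136944) = 1/(-136600 - 732*√51)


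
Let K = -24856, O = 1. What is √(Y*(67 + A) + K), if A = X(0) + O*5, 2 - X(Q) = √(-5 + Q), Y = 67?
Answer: √(-19898 - 67*I*√5) ≈ 0.531 - 141.06*I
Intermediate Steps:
X(Q) = 2 - √(-5 + Q)
A = 7 - I*√5 (A = (2 - √(-5 + 0)) + 1*5 = (2 - √(-5)) + 5 = (2 - I*√5) + 5 = 7 - I*√5 ≈ 7.0 - 2.2361*I)
√(Y*(67 + A) + K) = √(67*(67 + (7 - I*√5)) - 24856) = √(67*(74 - I*√5) - 24856) = √((4958 - 67*I*√5) - 24856) = √(-19898 - 67*I*√5)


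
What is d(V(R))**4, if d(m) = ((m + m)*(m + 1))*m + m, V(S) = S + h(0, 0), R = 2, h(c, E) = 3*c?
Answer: 456976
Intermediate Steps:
V(S) = S (V(S) = S + 3*0 = S + 0 = S)
d(m) = m + 2*m**2*(1 + m) (d(m) = ((2*m)*(1 + m))*m + m = (2*m*(1 + m))*m + m = 2*m**2*(1 + m) + m = m + 2*m**2*(1 + m))
d(V(R))**4 = (2*(1 + 2*2 + 2*2**2))**4 = (2*(1 + 4 + 2*4))**4 = (2*(1 + 4 + 8))**4 = (2*13)**4 = 26**4 = 456976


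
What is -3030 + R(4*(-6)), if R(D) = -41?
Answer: -3071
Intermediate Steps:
-3030 + R(4*(-6)) = -3030 - 41 = -3071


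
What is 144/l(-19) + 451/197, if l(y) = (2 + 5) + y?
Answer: -1913/197 ≈ -9.7107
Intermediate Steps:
l(y) = 7 + y
144/l(-19) + 451/197 = 144/(7 - 19) + 451/197 = 144/(-12) + 451*(1/197) = 144*(-1/12) + 451/197 = -12 + 451/197 = -1913/197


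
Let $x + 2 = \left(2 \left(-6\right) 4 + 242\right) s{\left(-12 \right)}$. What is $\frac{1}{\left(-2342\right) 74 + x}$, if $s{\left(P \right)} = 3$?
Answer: $- \frac{1}{172728} \approx -5.7895 \cdot 10^{-6}$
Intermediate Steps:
$x = 580$ ($x = -2 + \left(2 \left(-6\right) 4 + 242\right) 3 = -2 + \left(\left(-12\right) 4 + 242\right) 3 = -2 + \left(-48 + 242\right) 3 = -2 + 194 \cdot 3 = -2 + 582 = 580$)
$\frac{1}{\left(-2342\right) 74 + x} = \frac{1}{\left(-2342\right) 74 + 580} = \frac{1}{-173308 + 580} = \frac{1}{-172728} = - \frac{1}{172728}$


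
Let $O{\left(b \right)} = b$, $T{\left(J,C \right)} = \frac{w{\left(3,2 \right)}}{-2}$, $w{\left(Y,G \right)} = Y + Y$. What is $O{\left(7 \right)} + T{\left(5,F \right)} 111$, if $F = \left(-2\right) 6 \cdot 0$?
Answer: $-326$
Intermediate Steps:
$w{\left(Y,G \right)} = 2 Y$
$F = 0$ ($F = \left(-12\right) 0 = 0$)
$T{\left(J,C \right)} = -3$ ($T{\left(J,C \right)} = \frac{2 \cdot 3}{-2} = 6 \left(- \frac{1}{2}\right) = -3$)
$O{\left(7 \right)} + T{\left(5,F \right)} 111 = 7 - 333 = -326$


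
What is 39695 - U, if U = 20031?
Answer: 19664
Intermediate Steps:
39695 - U = 39695 - 1*20031 = 39695 - 20031 = 19664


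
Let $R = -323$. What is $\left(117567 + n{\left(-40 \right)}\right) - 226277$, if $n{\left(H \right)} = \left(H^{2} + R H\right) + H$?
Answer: $-94230$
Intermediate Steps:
$n{\left(H \right)} = H^{2} - 322 H$ ($n{\left(H \right)} = \left(H^{2} - 323 H\right) + H = H^{2} - 322 H$)
$\left(117567 + n{\left(-40 \right)}\right) - 226277 = \left(117567 - 40 \left(-322 - 40\right)\right) - 226277 = \left(117567 - -14480\right) - 226277 = \left(117567 + 14480\right) - 226277 = 132047 - 226277 = -94230$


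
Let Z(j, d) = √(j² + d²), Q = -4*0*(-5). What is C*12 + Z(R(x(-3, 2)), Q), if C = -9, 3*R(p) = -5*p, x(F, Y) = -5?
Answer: -299/3 ≈ -99.667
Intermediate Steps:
R(p) = -5*p/3 (R(p) = (-5*p)/3 = -5*p/3)
Q = 0 (Q = 0*(-5) = 0)
Z(j, d) = √(d² + j²)
C*12 + Z(R(x(-3, 2)), Q) = -9*12 + √(0² + (-5/3*(-5))²) = -108 + √(0 + (25/3)²) = -108 + √(0 + 625/9) = -108 + √(625/9) = -108 + 25/3 = -299/3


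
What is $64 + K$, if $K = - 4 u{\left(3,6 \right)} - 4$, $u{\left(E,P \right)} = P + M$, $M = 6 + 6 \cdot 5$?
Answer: $-108$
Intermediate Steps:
$M = 36$ ($M = 6 + 30 = 36$)
$u{\left(E,P \right)} = 36 + P$ ($u{\left(E,P \right)} = P + 36 = 36 + P$)
$K = -172$ ($K = - 4 \left(36 + 6\right) - 4 = \left(-4\right) 42 - 4 = -168 - 4 = -172$)
$64 + K = 64 - 172 = -108$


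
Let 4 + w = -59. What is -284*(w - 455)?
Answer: 147112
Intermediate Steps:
w = -63 (w = -4 - 59 = -63)
-284*(w - 455) = -284*(-63 - 455) = -284*(-518) = 147112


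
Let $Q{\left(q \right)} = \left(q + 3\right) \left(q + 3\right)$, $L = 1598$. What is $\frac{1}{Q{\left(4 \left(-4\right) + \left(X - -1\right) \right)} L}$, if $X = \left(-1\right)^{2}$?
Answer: $\frac{1}{193358} \approx 5.1718 \cdot 10^{-6}$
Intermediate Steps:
$X = 1$
$Q{\left(q \right)} = \left(3 + q\right)^{2}$ ($Q{\left(q \right)} = \left(3 + q\right) \left(3 + q\right) = \left(3 + q\right)^{2}$)
$\frac{1}{Q{\left(4 \left(-4\right) + \left(X - -1\right) \right)} L} = \frac{1}{\left(3 + \left(4 \left(-4\right) + \left(1 - -1\right)\right)\right)^{2} \cdot 1598} = \frac{1}{\left(3 + \left(-16 + \left(1 + 1\right)\right)\right)^{2} \cdot 1598} = \frac{1}{\left(3 + \left(-16 + 2\right)\right)^{2} \cdot 1598} = \frac{1}{\left(3 - 14\right)^{2} \cdot 1598} = \frac{1}{\left(-11\right)^{2} \cdot 1598} = \frac{1}{121 \cdot 1598} = \frac{1}{193358}$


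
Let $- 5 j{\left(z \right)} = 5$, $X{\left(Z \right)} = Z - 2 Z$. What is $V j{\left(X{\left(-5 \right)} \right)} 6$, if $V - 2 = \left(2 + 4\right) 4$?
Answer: $-156$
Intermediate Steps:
$X{\left(Z \right)} = - Z$
$V = 26$ ($V = 2 + \left(2 + 4\right) 4 = 2 + 6 \cdot 4 = 2 + 24 = 26$)
$j{\left(z \right)} = -1$ ($j{\left(z \right)} = \left(- \frac{1}{5}\right) 5 = -1$)
$V j{\left(X{\left(-5 \right)} \right)} 6 = 26 \left(-1\right) 6 = \left(-26\right) 6 = -156$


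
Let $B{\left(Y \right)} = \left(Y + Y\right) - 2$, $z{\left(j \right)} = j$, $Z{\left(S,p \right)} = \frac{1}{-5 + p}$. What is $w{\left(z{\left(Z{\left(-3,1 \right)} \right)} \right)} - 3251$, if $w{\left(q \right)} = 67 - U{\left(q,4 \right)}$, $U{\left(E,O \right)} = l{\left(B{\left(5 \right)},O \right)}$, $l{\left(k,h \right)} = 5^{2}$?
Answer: $-3209$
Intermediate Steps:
$B{\left(Y \right)} = -2 + 2 Y$ ($B{\left(Y \right)} = 2 Y - 2 = -2 + 2 Y$)
$l{\left(k,h \right)} = 25$
$U{\left(E,O \right)} = 25$
$w{\left(q \right)} = 42$ ($w{\left(q \right)} = 67 - 25 = 42$)
$w{\left(z{\left(Z{\left(-3,1 \right)} \right)} \right)} - 3251 = 42 - 3251 = -3209$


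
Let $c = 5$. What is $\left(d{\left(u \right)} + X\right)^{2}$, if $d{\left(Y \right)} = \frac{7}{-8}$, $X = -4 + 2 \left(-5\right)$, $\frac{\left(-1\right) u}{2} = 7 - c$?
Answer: $\frac{14161}{64} \approx 221.27$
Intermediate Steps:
$u = -4$ ($u = - 2 \left(7 - 5\right) = \left(-2\right) 2 = -4$)
$X = -14$ ($X = -4 - 10 = -14$)
$d{\left(Y \right)} = - \frac{7}{8}$ ($d{\left(Y \right)} = 7 \left(- \frac{1}{8}\right) = - \frac{7}{8}$)
$\left(d{\left(u \right)} + X\right)^{2} = \left(- \frac{7}{8} - 14\right)^{2} = \left(- \frac{119}{8}\right)^{2} = \frac{14161}{64}$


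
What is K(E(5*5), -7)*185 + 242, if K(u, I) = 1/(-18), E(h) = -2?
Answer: 4171/18 ≈ 231.72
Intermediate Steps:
K(u, I) = -1/18
K(E(5*5), -7)*185 + 242 = -1/18*185 + 242 = -185/18 + 242 = 4171/18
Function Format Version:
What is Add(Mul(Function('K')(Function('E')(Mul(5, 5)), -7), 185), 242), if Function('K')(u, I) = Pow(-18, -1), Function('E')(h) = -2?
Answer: Rational(4171, 18) ≈ 231.72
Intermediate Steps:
Function('K')(u, I) = Rational(-1, 18)
Add(Mul(Function('K')(Function('E')(Mul(5, 5)), -7), 185), 242) = Add(Mul(Rational(-1, 18), 185), 242) = Add(Rational(-185, 18), 242) = Rational(4171, 18)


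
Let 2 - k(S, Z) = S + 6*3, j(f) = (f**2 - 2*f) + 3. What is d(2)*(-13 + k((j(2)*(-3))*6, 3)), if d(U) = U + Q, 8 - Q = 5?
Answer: 125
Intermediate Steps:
Q = 3 (Q = 8 - 1*5 = 8 - 5 = 3)
j(f) = 3 + f**2 - 2*f
d(U) = 3 + U (d(U) = U + 3 = 3 + U)
k(S, Z) = -16 - S (k(S, Z) = 2 - (S + 6*3) = 2 - (S + 18) = 2 - (18 + S) = 2 + (-18 - S) = -16 - S)
d(2)*(-13 + k((j(2)*(-3))*6, 3)) = (3 + 2)*(-13 + (-16 - (3 + 2**2 - 2*2)*(-3)*6)) = 5*(-13 + (-16 - (3 + 4 - 4)*(-3)*6)) = 5*(-13 + (-16 - 3*(-3)*6)) = 5*(-13 + (-16 - (-9)*6)) = 5*(-13 + (-16 - 1*(-54))) = 5*(-13 + (-16 + 54)) = 5*(-13 + 38) = 5*25 = 125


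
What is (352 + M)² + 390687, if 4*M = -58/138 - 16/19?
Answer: 14144906579521/27499536 ≈ 5.1437e+5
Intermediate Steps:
M = -1655/5244 (M = (-58/138 - 16/19)/4 = (-58*1/138 - 16*1/19)/4 = (-29/69 - 16/19)/4 = (¼)*(-1655/1311) = -1655/5244 ≈ -0.31560)
(352 + M)² + 390687 = (352 - 1655/5244)² + 390687 = (1844233/5244)² + 390687 = 3401195358289/27499536 + 390687 = 14144906579521/27499536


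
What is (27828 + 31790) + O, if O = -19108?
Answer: 40510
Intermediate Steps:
(27828 + 31790) + O = (27828 + 31790) - 19108 = 59618 - 19108 = 40510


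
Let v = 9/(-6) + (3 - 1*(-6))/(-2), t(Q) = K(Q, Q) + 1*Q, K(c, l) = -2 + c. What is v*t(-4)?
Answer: 60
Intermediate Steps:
t(Q) = -2 + 2*Q (t(Q) = (-2 + Q) + 1*Q = (-2 + Q) + Q = -2 + 2*Q)
v = -6 (v = 9*(-⅙) + (3 + 6)*(-½) = -3/2 + 9*(-½) = -3/2 - 9/2 = -6)
v*t(-4) = -6*(-2 + 2*(-4)) = -6*(-2 - 8) = -6*(-10) = 60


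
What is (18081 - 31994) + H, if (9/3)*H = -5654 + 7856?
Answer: -13179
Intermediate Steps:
H = 734 (H = (-5654 + 7856)/3 = (⅓)*2202 = 734)
(18081 - 31994) + H = (18081 - 31994) + 734 = -13913 + 734 = -13179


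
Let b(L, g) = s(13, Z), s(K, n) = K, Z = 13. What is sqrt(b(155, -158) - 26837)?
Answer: 2*I*sqrt(6706) ≈ 163.78*I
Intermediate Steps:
b(L, g) = 13
sqrt(b(155, -158) - 26837) = sqrt(13 - 26837) = sqrt(-26824) = 2*I*sqrt(6706)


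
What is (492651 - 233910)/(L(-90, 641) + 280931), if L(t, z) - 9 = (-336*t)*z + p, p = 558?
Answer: 36963/2809334 ≈ 0.013157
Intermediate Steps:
L(t, z) = 567 - 336*t*z (L(t, z) = 9 + ((-336*t)*z + 558) = 9 + (-336*t*z + 558) = 9 + (558 - 336*t*z) = 567 - 336*t*z)
(492651 - 233910)/(L(-90, 641) + 280931) = (492651 - 233910)/((567 - 336*(-90)*641) + 280931) = 258741/((567 + 19383840) + 280931) = 258741/(19384407 + 280931) = 258741/19665338 = 258741*(1/19665338) = 36963/2809334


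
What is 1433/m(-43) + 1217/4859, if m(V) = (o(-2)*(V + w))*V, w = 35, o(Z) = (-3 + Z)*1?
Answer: -113249/194360 ≈ -0.58268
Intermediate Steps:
o(Z) = -3 + Z
m(V) = V*(-175 - 5*V) (m(V) = ((-3 - 2)*(V + 35))*V = (-5*(35 + V))*V = (-175 - 5*V)*V = V*(-175 - 5*V))
1433/m(-43) + 1217/4859 = 1433/((-5*(-43)*(35 - 43))) + 1217/4859 = 1433/((-5*(-43)*(-8))) + 1217*(1/4859) = 1433/(-1720) + 1217/4859 = 1433*(-1/1720) + 1217/4859 = -1433/1720 + 1217/4859 = -113249/194360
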